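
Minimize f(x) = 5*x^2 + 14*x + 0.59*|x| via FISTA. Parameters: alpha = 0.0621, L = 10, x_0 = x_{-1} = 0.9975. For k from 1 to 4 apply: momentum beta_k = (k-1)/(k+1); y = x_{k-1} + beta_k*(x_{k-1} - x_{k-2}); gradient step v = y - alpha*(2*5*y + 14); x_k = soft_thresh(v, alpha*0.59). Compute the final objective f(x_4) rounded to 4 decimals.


FISTA on f(x) = 5*x^2 + 14*x + 0.59*|x|
L = 10, alpha = 0.0621
Iteration 1: beta = 0.0, y = 0.9975 + 0.0*(0.9975 - 0.9975) = 0.9975
  grad(y) = 23.975, v = y - alpha*grad = -0.4913
  prox(v) = soft_thresh(-0.4913, 0.0366) = -0.4547
Iteration 2: beta = 0.3333, y = -0.4547 + 0.3333*(-0.4547 - 0.9975) = -0.9388
  grad(y) = 4.6122, v = y - alpha*grad = -1.2252
  prox(v) = soft_thresh(-1.2252, 0.0366) = -1.1886
Iteration 3: beta = 0.5, y = -1.1886 + 0.5*(-1.1886 + 0.4547) = -1.5555
  grad(y) = -1.5548, v = y - alpha*grad = -1.4589
  prox(v) = soft_thresh(-1.4589, 0.0366) = -1.4223
Iteration 4: beta = 0.6, y = -1.4223 + 0.6*(-1.4223 + 1.1886) = -1.5625
  grad(y) = -1.6253, v = y - alpha*grad = -1.4616
  prox(v) = soft_thresh(-1.4616, 0.0366) = -1.425
f(x_4) = 5*(-1.425)^2 + 14*(-1.425) + 0.59*|-1.425| = -8.9562


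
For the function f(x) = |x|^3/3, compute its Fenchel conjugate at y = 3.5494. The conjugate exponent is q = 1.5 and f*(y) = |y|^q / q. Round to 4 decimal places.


The conjugate exponent q satisfies 1/p + 1/q = 1.
p = 3, so q = 3/(3 - 1) = 1.5
|y|^q = 3.5494^1.5 = 6.687
f*(3.5494) = 6.687 / 1.5 = 4.458


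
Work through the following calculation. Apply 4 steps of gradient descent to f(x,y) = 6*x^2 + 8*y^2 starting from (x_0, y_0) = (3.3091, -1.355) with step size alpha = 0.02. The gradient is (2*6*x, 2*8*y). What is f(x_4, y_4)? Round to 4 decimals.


Gradient descent on f(x,y) = 6*x^2 + 8*y^2.
Starting point: (3.3091, -1.355), alpha = 0.02
Step 1: grad_x = 2*6*3.3091 = 39.7092, grad_y = 2*8*-1.355 = -21.68
  x_1 = 3.3091 - 0.02*39.7092 = 2.5149
  y_1 = -1.355 - 0.02*-21.68 = -0.9214
Step 2: grad_x = 2*6*2.5149 = 30.179, grad_y = 2*8*-0.9214 = -14.7424
  x_2 = 2.5149 - 0.02*30.179 = 1.9113
  y_2 = -0.9214 - 0.02*-14.7424 = -0.6266
Step 3: grad_x = 2*6*1.9113 = 22.936, grad_y = 2*8*-0.6266 = -10.0248
  x_3 = 1.9113 - 0.02*22.936 = 1.4526
  y_3 = -0.6266 - 0.02*-10.0248 = -0.4261
Step 4: grad_x = 2*6*1.4526 = 17.4314, grad_y = 2*8*-0.4261 = -6.8169
  x_4 = 1.4526 - 0.02*17.4314 = 1.104
  y_4 = -0.4261 - 0.02*-6.8169 = -0.2897
f(1.104, -0.2897) = 6*1.104^2 + 8*(-0.2897)^2 = 7.9842


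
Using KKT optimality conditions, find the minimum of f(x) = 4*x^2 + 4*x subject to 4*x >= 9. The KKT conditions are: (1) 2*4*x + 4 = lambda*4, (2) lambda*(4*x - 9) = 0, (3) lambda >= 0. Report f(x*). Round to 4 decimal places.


Step 1: Try lambda = 0 (constraint inactive).
x_unc = -4/(2*4) = -0.5
Check: 4*-0.5 = -2.0 < 9 -- violated!
Step 2: Constraint must be active: 4*x = 9
x* = 9/4 = 2.25
lambda = (2*4*2.25 + 4)/4 = 5.5
Step 3: Compute optimal value.
f(x*) = 4*2.25^2 + 4*2.25 = 29.25


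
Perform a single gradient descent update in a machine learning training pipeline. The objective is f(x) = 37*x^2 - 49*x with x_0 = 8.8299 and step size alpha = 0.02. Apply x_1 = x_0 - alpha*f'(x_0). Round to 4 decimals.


We compute the gradient at x_0 and apply the update.
f'(x) = 74*x - 49
f'(8.8299) = 74*8.8299 - 49 = 604.4126
x_1 = 8.8299 - 0.02*604.4126 = -3.2584


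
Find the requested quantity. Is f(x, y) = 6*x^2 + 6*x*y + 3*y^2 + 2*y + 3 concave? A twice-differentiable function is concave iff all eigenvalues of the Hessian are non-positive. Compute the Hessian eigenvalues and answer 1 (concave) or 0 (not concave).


The Hessian of f(x,y) = 6*x^2 + 6*x*y + 3*y^2 + 2*y + 3 is:
H = [[12, 6], [6, 6]]
Trace = 12 + 6 = 18
Determinant = 12*6 - (6)^2 = 36
Discriminant = (18)^2 - 4*36 = 180.0
Eigenvalues: lambda_1 = 2.2918, lambda_2 = 15.7082
The function is not concave.

0


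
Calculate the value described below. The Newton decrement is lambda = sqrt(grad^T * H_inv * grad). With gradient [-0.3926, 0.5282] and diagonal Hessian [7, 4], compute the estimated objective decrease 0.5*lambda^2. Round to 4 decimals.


Step 1: H is diagonal, so H^(-1) * g = [-0.0561, 0.1321].
Step 2: g^T H^(-1) g = sum_i g_i^2 / H_ii
  = (-0.3926)^2/7 + (0.5282)^2/4
  = 0.022 + 0.0697 = 0.0918
Step 3: Objective decrease = 0.5 * g^T H^(-1) g = 0.0459


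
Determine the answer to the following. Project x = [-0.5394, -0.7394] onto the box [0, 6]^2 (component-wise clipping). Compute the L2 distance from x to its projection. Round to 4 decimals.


Project each component onto [0, 6].
clip(-0.5394) = 0.0, clip(-0.7394) = 0.0
Projection = [0.0, 0.0]
Squared diffs: [0.291, 0.5467]
Distance = sqrt(0.8377) = 0.9152


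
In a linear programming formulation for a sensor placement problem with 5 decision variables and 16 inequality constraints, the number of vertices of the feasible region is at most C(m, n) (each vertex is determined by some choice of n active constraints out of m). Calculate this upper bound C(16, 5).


Each vertex corresponds to some choice of n active constraints out of m, so the number of vertices is at most C(m, n) = m! / (n!(m-n)!).
m = 16, n = 5
Numerator: 16 * 15 * 14 * 13 * 12
Denominator: 5! = 120
C(16, 5) = 4368


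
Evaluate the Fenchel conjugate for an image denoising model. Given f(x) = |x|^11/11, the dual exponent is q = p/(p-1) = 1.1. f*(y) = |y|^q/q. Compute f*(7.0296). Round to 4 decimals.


The conjugate exponent q satisfies 1/p + 1/q = 1.
p = 11, so q = 11/(11 - 1) = 1.1
|y|^q = 7.0296^1.1 = 8.5433
f*(7.0296) = 8.5433 / 1.1 = 7.7666


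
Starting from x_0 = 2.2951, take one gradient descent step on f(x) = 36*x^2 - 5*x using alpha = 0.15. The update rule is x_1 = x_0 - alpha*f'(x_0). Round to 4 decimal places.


We compute the gradient at x_0 and apply the update.
f'(x) = 72*x - 5
f'(2.2951) = 72*2.2951 - 5 = 160.2472
x_1 = 2.2951 - 0.15*160.2472 = -21.742


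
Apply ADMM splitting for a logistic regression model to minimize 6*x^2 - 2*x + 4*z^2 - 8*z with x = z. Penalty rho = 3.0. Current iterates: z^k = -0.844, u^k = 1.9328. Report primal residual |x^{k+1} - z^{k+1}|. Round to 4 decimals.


ADMM iteration with rho = 3.0, z^k = -0.844, u^k = 1.9328
Step 1: x-update.
Minimize 6*x^2 - 2*x + (3.0/2)*(x + 0.844 + 1.9328)^2
FOC: (2*6 + 3.0)*x = 2 + 3.0*(-0.844 - 1.9328)
x^{k+1} = -0.422
Step 2: z-update.
Minimize 4*z^2 - 8*z + (3.0/2)*(-0.422 - z + 1.9328)^2
FOC: (2*4 + 3.0)*z = 8 + 3.0*(-0.422 + 1.9328)
z^{k+1} = 1.1393
Step 3: u-update.
u^{k+1} = 1.9328 - 0.422 - 1.1393 = 0.3715
Step 4: Primal residual = |-0.422 - 1.1393| = 1.5613


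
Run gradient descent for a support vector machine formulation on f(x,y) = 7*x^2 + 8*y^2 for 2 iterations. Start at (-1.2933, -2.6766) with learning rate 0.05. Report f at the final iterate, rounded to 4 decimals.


Gradient descent on f(x,y) = 7*x^2 + 8*y^2.
Starting point: (-1.2933, -2.6766), alpha = 0.05
Step 1: grad_x = 2*7*-1.2933 = -18.1062, grad_y = 2*8*-2.6766 = -42.8256
  x_1 = -1.2933 - 0.05*-18.1062 = -0.388
  y_1 = -2.6766 - 0.05*-42.8256 = -0.5353
Step 2: grad_x = 2*7*-0.388 = -5.4319, grad_y = 2*8*-0.5353 = -8.5651
  x_2 = -0.388 - 0.05*-5.4319 = -0.1164
  y_2 = -0.5353 - 0.05*-8.5651 = -0.1071
f(-0.1164, -0.1071) = 7*(-0.1164)^2 + 8*(-0.1071)^2 = 0.1865


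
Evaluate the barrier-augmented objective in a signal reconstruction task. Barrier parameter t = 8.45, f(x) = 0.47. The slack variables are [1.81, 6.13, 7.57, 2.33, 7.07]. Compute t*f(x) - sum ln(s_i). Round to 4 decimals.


Step 1: Compute log-barrier.
ln values: [0.5933, 1.8132, 2.0242, 0.8459, 1.9559]
phi = -(0.5933 + 1.8132 + 2.0242 + 0.8459 + 1.9559) = -7.2324
Step 2: Compute augmented objective.
t*f(x) = 8.45*0.47 = 3.9715
Total = 3.9715 - 7.2324 = -3.2609


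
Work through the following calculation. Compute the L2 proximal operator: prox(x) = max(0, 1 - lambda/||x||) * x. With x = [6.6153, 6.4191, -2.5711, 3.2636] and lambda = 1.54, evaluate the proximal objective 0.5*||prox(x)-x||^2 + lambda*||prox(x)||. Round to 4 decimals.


Step 1: Compute ||x||.
||x|| = 10.1108
Step 2: Compute scaling factor.
scale = max(0, 1 - 1.54/10.1108) = 0.8477
Step 3: prox(x) = [5.6077, 5.4414, -2.1795, 2.7665]
||prox(x)|| = 8.5708
Step 4: Proximal objective.
0.5*||prox-x||^2 = 1.1858
lambda*||prox|| = 13.199
Total = 14.3849


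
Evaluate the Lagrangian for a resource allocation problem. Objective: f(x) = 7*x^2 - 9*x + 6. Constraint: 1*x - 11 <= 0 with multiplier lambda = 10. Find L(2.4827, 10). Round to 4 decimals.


Step 1: Evaluate f(x).
f(2.4827) = 7*2.4827^2 - 9*2.4827 + 6 = 26.8023
Step 2: Evaluate g(x).
g(2.4827) = 1*2.4827 - 11 = -8.5173
Step 3: Compute Lagrangian.
L = 26.8023 + 10*-8.5173 = -58.3707


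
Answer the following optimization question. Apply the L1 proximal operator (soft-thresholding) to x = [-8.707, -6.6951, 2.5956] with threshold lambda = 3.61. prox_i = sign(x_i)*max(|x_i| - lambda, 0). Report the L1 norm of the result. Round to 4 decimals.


Soft-thresholding with lambda = 3.61:
prox(-8.707) = sign(-8.707)*max(|-8.707| - 3.61, 0) = -5.097
prox(-6.6951) = sign(-6.6951)*max(|-6.6951| - 3.61, 0) = -3.0851
prox(2.5956) = sign(2.5956)*max(|2.5956| - 3.61, 0) = 0.0
prox(x) = [-5.097, -3.0851, 0.0]
||prox(x)||_1 = 5.097 + 3.0851 + 0.0 = 8.1821


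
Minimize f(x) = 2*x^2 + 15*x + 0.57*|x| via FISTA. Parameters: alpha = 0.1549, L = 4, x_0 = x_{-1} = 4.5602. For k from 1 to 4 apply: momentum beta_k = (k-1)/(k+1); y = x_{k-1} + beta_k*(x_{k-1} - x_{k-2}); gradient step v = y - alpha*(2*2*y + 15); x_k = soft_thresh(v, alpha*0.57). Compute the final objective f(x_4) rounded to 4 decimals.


FISTA on f(x) = 2*x^2 + 15*x + 0.57*|x|
L = 4, alpha = 0.1549
Iteration 1: beta = 0.0, y = 4.5602 + 0.0*(4.5602 - 4.5602) = 4.5602
  grad(y) = 33.2408, v = y - alpha*grad = -0.5888
  prox(v) = soft_thresh(-0.5888, 0.0883) = -0.5005
Iteration 2: beta = 0.3333, y = -0.5005 + 0.3333*(-0.5005 - 4.5602) = -2.1874
  grad(y) = 6.2504, v = y - alpha*grad = -3.1556
  prox(v) = soft_thresh(-3.1556, 0.0883) = -3.0673
Iteration 3: beta = 0.5, y = -3.0673 + 0.5*(-3.0673 + 0.5005) = -4.3507
  grad(y) = -2.4028, v = y - alpha*grad = -3.9785
  prox(v) = soft_thresh(-3.9785, 0.0883) = -3.8902
Iteration 4: beta = 0.6, y = -3.8902 + 0.6*(-3.8902 + 3.0673) = -4.384
  grad(y) = -2.5358, v = y - alpha*grad = -3.9912
  prox(v) = soft_thresh(-3.9912, 0.0883) = -3.9029
f(x_4) = 2*(-3.9029)^2 + 15*(-3.9029) + 0.57*|-3.9029| = -25.8536


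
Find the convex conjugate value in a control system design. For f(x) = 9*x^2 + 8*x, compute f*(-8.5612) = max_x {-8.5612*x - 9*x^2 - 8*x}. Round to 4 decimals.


f*(y) = sup_x {y*x - a*x^2 - b*x} = sup_x {(y-b)*x - a*x^2}
FOC: (y - b) - 2a*x = 0 => x* = (y - b)/(2a)
x* = (-8.5612 - 8)/(2*9) = -0.9201
f*(-8.5612) = (y-b)^2/(4a) = (-8.5612 - 8)^2/(4*9)
= 274.2733/36 = 7.6187


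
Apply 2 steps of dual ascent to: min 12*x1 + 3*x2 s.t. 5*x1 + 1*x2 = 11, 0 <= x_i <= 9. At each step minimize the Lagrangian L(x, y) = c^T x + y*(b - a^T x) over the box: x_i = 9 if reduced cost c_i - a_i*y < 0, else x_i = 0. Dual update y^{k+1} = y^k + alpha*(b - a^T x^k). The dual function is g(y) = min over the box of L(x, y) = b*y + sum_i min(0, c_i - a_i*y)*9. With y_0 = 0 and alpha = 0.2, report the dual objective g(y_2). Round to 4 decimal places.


Dual ascent for LP: min 12*x1 + 3*x2, 5*x1 + 1*x2 = 11, 0 <= x_i <= 9
Step 1: y^k = 0.0, reduced costs: (12.0, 3.0)
  x^k = (0.0, 0.0), subgradient = b - a^T x = 11.0
  y^{k+1} = 0.0 + 0.2*11.0 = 2.2
Step 2: y^k = 2.2, reduced costs: (1.0, 0.8)
  x^k = (0.0, 0.0), subgradient = b - a^T x = 11.0
  y^{k+1} = 2.2 + 0.2*11.0 = 4.4
Dual objective at y_2 = 4.4: reduced costs (-10.0, -1.4), box minimizer x = (9.0, 9.0)
g(y_2) = b*y + (c1 - a1*y)*x1 + (c2 - a2*y)*x2 = 11*4.4 + (-10.0)*9.0 + (-1.4)*9.0 = 48.4 - 90.0 - 12.6 = -54.2


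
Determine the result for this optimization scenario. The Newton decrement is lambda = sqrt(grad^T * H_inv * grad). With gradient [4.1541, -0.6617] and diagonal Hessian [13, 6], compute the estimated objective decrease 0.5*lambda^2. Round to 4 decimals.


Step 1: H is diagonal, so H^(-1) * g = [0.3195, -0.1103].
Step 2: g^T H^(-1) g = sum_i g_i^2 / H_ii
  = (4.1541)^2/13 + (-0.6617)^2/6
  = 1.3274 + 0.073 = 1.4004
Step 3: Objective decrease = 0.5 * g^T H^(-1) g = 0.7002


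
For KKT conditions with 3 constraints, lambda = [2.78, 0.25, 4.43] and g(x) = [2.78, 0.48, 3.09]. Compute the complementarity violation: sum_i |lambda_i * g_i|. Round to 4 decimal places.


KKT complementary slackness check:
lambda_1 * g_1 = 2.78 * 2.78 = 7.7284
lambda_2 * g_2 = 0.25 * 0.48 = 0.12
lambda_3 * g_3 = 4.43 * 3.09 = 13.6887
Total violation = 7.7284 + 0.12 + 13.6887 = 21.5371


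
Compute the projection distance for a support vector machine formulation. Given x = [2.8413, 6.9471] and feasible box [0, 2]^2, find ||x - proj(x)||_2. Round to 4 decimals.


Project each component onto [0, 2].
clip(2.8413) = 2.0, clip(6.9471) = 2.0
Projection = [2.0, 2.0]
Squared diffs: [0.7078, 24.4738]
Distance = sqrt(25.1816) = 5.0181


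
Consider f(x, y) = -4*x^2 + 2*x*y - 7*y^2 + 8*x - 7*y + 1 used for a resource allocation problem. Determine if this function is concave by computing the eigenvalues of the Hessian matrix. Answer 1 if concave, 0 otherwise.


The Hessian of f(x,y) = -4*x^2 + 2*x*y - 7*y^2 + 8*x - 7*y + 1 is:
H = [[-8, 2], [2, -14]]
Trace = -8 - 14 = -22
Determinant = -8*-14 - (2)^2 = 108
Discriminant = (-22)^2 - 4*108 = 52.0
Eigenvalues: lambda_1 = -14.6056, lambda_2 = -7.3944
The function is concave.

1


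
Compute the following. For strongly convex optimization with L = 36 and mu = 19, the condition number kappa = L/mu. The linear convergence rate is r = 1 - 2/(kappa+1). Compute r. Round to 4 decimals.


Step 1: Compute the condition number.
kappa = L/mu = 36/19 = 1.8947
Step 2: Compute the convergence rate.
r = 1 - 2/(kappa + 1) = 1 - 2*mu/(L + mu) = (L - mu)/(L + mu) = 17/55 = 0.3091


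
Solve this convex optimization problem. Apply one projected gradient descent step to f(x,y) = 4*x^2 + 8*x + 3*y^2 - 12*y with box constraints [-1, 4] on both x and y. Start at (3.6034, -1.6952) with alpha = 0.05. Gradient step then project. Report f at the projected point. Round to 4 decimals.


Step 1: Compute gradient at (3.6034, -1.6952).
grad_x = 2*4*3.6034 + 8 = 36.8272
grad_y = 2*3*-1.6952 - 12 = -22.1712
Step 2: Gradient step.
x_raw = 3.6034 - 0.05*36.8272 = 1.762
y_raw = -1.6952 - 0.05*-22.1712 = -0.5866
Step 3: Project onto [-1, 4].
x_proj = clip(1.762) = 1.762
y_proj = clip(-0.5866) = -0.5866
Step 4: Evaluate f.
f(1.762, -0.5866) = 34.5876


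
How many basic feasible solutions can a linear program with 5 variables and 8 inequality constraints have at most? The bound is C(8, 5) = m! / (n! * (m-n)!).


Each vertex corresponds to some choice of n active constraints out of m, so the number of vertices is at most C(m, n) = m! / (n!(m-n)!).
m = 8, n = 5
Numerator: 8 * 7 * 6 * 5 * 4
Denominator: 5! = 120
C(8, 5) = 56


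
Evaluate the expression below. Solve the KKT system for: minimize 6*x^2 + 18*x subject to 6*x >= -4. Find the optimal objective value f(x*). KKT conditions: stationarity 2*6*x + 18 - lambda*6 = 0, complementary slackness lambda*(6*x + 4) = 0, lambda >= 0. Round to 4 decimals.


Step 1: Try lambda = 0 (constraint inactive).
x_unc = -18/(2*6) = -1.5
Check: 6*-1.5 = -9.0 < -4 -- violated!
Step 2: Constraint must be active: 6*x = -4
x* = -4/6 = -2/3 = -0.6667 (rounded; the exact value -2/3 is used below)
lambda = (2*6*(-2/3) + 18)/6 = 1.6667
Step 3: Compute optimal value.
f(x*) = 6*(-2/3)^2 + 18*(-2/3) = -9.3333


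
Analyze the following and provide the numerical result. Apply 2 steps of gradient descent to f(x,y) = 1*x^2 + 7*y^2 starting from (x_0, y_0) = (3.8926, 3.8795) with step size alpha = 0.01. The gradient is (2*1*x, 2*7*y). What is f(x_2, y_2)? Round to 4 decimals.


Gradient descent on f(x,y) = 1*x^2 + 7*y^2.
Starting point: (3.8926, 3.8795), alpha = 0.01
Step 1: grad_x = 2*1*3.8926 = 7.7852, grad_y = 2*7*3.8795 = 54.313
  x_1 = 3.8926 - 0.01*7.7852 = 3.8147
  y_1 = 3.8795 - 0.01*54.313 = 3.3364
Step 2: grad_x = 2*1*3.8147 = 7.6295, grad_y = 2*7*3.3364 = 46.7092
  x_2 = 3.8147 - 0.01*7.6295 = 3.7385
  y_2 = 3.3364 - 0.01*46.7092 = 2.8693
f(3.7385, 2.8693) = 1*3.7385^2 + 7*2.8693^2 = 71.6053


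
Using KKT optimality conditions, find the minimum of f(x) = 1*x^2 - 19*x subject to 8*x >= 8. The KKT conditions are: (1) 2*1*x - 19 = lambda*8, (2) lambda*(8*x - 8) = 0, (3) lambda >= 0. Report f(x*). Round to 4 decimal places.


Step 1: Try lambda = 0 (constraint inactive).
Stationarity: 2*1*x - 19 = 0
x* = 19/(2*1) = 9.5
Check constraint: 8*9.5 = 76.0 >= 8 -- satisfied.
Step 2: Compute optimal value.
f(x*) = 1*9.5^2 - 19*9.5 = -90.25


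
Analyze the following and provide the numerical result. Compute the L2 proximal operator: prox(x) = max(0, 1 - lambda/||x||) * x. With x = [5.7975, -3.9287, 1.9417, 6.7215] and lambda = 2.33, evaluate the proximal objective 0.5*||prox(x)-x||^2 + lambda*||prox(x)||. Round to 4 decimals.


Step 1: Compute ||x||.
||x|| = 9.8992
Step 2: Compute scaling factor.
scale = max(0, 1 - 2.33/9.8992) = 0.7646
Step 3: prox(x) = [4.4329, -3.004, 1.4847, 5.1394]
||prox(x)|| = 7.5692
Step 4: Proximal objective.
0.5*||prox-x||^2 = 2.7145
lambda*||prox|| = 17.6362
Total = 20.3507


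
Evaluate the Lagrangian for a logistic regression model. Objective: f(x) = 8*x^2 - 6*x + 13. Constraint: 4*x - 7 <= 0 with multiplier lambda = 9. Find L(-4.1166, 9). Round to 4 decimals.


Step 1: Evaluate f(x).
f(-4.1166) = 8*(-4.1166)^2 - 6*(-4.1166) + 13 = 173.2708
Step 2: Evaluate g(x).
g(-4.1166) = 4*-4.1166 - 7 = -23.4664
Step 3: Compute Lagrangian.
L = 173.2708 + 9*-23.4664 = -37.9268


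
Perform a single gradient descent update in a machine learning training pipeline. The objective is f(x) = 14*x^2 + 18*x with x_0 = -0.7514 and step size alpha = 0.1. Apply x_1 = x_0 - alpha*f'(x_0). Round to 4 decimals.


We compute the gradient at x_0 and apply the update.
f'(x) = 28*x + 18
f'(-0.7514) = 28*-0.7514 + 18 = -3.0392
x_1 = -0.7514 - 0.1*-3.0392 = -0.4475


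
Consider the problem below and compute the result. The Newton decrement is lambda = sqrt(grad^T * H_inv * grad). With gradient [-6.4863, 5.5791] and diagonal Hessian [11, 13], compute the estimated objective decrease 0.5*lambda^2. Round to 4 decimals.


Step 1: H is diagonal, so H^(-1) * g = [-0.5897, 0.4292].
Step 2: g^T H^(-1) g = sum_i g_i^2 / H_ii
  = (-6.4863)^2/11 + (5.5791)^2/13
  = 3.8247 + 2.3943 = 6.2191
Step 3: Objective decrease = 0.5 * g^T H^(-1) g = 3.1095


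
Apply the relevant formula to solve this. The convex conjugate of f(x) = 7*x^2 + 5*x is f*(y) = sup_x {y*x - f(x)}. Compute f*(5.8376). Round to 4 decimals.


f*(y) = sup_x {y*x - a*x^2 - b*x} = sup_x {(y-b)*x - a*x^2}
FOC: (y - b) - 2a*x = 0 => x* = (y - b)/(2a)
x* = (5.8376 - 5)/(2*7) = 0.0598
f*(5.8376) = (y-b)^2/(4a) = (5.8376 - 5)^2/(4*7)
= 0.7016/28 = 0.0251


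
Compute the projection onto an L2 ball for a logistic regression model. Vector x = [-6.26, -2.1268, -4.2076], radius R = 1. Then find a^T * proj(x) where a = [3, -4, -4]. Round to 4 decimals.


Step 1: Compute ||x|| (intermediates to 6 decimals).
||x|| = sqrt((-6.26)^2 + (-2.1268)^2 + (-4.2076)^2) = 7.836758
Step 2: Project.
Since ||x|| > R, scale = R/||x|| = 1/7.836758 = 0.127604, proj(x) = scale * x
proj(x) = [-0.798801, -0.271388, -0.536907]
Step 3: Dot product.
a^T * proj(x) = 3*(-0.798801) - 4*(-0.271388) - 4*(-0.536907) = 0.8368


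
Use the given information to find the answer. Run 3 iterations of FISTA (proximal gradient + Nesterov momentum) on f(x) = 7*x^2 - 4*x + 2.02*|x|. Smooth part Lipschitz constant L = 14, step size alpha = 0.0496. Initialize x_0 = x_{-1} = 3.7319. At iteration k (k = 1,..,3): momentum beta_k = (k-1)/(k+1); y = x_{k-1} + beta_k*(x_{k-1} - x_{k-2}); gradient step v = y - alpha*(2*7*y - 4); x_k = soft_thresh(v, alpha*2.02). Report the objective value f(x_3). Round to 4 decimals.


FISTA on f(x) = 7*x^2 - 4*x + 2.02*|x|
L = 14, alpha = 0.0496
Iteration 1: beta = 0.0, y = 3.7319 + 0.0*(3.7319 - 3.7319) = 3.7319
  grad(y) = 48.2466, v = y - alpha*grad = 1.3389
  prox(v) = soft_thresh(1.3389, 0.1002) = 1.2387
Iteration 2: beta = 0.3333, y = 1.2387 + 0.3333*(1.2387 - 3.7319) = 0.4076
  grad(y) = 1.7064, v = y - alpha*grad = 0.323
  prox(v) = soft_thresh(0.323, 0.1002) = 0.2228
Iteration 3: beta = 0.5, y = 0.2228 + 0.5*(0.2228 - 1.2387) = -0.2852
  grad(y) = -7.9925, v = y - alpha*grad = 0.1112
  prox(v) = soft_thresh(0.1112, 0.1002) = 0.0111
f(x_3) = 7*0.0111^2 - 4*0.0111 + 2.02*|0.0111| = -0.021


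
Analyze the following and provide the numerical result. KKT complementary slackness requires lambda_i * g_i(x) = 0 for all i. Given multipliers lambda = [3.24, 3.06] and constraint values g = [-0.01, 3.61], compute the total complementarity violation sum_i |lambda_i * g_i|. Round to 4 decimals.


KKT complementary slackness check:
lambda_1 * g_1 = 3.24 * -0.01 = -0.0324
lambda_2 * g_2 = 3.06 * 3.61 = 11.0466
Total violation = 0.0324 + 11.0466 = 11.079


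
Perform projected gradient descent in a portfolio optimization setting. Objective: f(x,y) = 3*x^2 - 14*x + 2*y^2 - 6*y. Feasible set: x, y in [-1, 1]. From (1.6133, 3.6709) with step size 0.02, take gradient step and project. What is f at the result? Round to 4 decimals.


Step 1: Compute gradient at (1.6133, 3.6709).
grad_x = 2*3*1.6133 - 14 = -4.3202
grad_y = 2*2*3.6709 - 6 = 8.6836
Step 2: Gradient step.
x_raw = 1.6133 - 0.02*-4.3202 = 1.6997
y_raw = 3.6709 - 0.02*8.6836 = 3.4972
Step 3: Project onto [-1, 1].
x_proj = clip(1.6997) = 1.0
y_proj = clip(3.4972) = 1.0
Step 4: Evaluate f.
f(1.0, 1.0) = -15.0


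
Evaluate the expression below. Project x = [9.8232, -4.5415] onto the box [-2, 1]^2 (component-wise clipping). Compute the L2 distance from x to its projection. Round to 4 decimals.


Project each component onto [-2, 1].
clip(9.8232) = 1.0, clip(-4.5415) = -2.0
Projection = [1.0, -2.0]
Squared diffs: [77.8489, 6.4592]
Distance = sqrt(84.3081) = 9.1819


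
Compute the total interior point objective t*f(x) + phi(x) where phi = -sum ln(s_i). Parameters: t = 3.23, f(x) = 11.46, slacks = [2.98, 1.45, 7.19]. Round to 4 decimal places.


Step 1: Compute log-barrier.
ln values: [1.0919, 0.3716, 1.9727]
phi = -(1.0919 + 0.3716 + 1.9727) = -3.4362
Step 2: Compute augmented objective.
t*f(x) = 3.23*11.46 = 37.0158
Total = 37.0158 - 3.4362 = 33.5796


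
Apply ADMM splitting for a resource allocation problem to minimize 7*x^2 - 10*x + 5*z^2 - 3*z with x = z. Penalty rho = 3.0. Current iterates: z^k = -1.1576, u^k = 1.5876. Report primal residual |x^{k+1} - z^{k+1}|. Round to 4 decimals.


ADMM iteration with rho = 3.0, z^k = -1.1576, u^k = 1.5876
Step 1: x-update.
Minimize 7*x^2 - 10*x + (3.0/2)*(x + 1.1576 + 1.5876)^2
FOC: (2*7 + 3.0)*x = 10 + 3.0*(-1.1576 - 1.5876)
x^{k+1} = 0.1038
Step 2: z-update.
Minimize 5*z^2 - 3*z + (3.0/2)*(0.1038 - z + 1.5876)^2
FOC: (2*5 + 3.0)*z = 3 + 3.0*(0.1038 + 1.5876)
z^{k+1} = 0.6211
Step 3: u-update.
u^{k+1} = 1.5876 + 0.1038 - 0.6211 = 1.0703
Step 4: Primal residual = |0.1038 - 0.6211| = 0.5173


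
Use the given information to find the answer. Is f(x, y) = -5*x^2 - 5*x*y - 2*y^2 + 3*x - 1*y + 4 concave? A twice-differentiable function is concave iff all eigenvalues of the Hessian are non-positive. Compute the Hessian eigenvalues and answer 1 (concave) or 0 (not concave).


The Hessian of f(x,y) = -5*x^2 - 5*x*y - 2*y^2 + 3*x - 1*y + 4 is:
H = [[-10, -5], [-5, -4]]
Trace = -10 - 4 = -14
Determinant = -10*-4 - (-5)^2 = 15
Discriminant = (-14)^2 - 4*15 = 136.0
Eigenvalues: lambda_1 = -12.831, lambda_2 = -1.169
The function is concave.

1


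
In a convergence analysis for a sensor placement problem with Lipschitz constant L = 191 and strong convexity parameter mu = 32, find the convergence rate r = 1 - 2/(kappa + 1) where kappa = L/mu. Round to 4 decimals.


Step 1: Compute the condition number.
kappa = L/mu = 191/32 = 5.9688
Step 2: Compute the convergence rate.
r = 1 - 2/(kappa + 1) = 1 - 2*mu/(L + mu) = (L - mu)/(L + mu) = 159/223 = 0.713


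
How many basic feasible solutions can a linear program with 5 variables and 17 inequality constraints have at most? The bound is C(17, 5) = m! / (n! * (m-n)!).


Each vertex corresponds to some choice of n active constraints out of m, so the number of vertices is at most C(m, n) = m! / (n!(m-n)!).
m = 17, n = 5
Numerator: 17 * 16 * 15 * 14 * 13
Denominator: 5! = 120
C(17, 5) = 6188


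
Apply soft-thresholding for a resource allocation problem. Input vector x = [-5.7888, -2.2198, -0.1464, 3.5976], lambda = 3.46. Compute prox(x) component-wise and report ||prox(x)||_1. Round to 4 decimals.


Soft-thresholding with lambda = 3.46:
prox(-5.7888) = sign(-5.7888)*max(|-5.7888| - 3.46, 0) = -2.3288
prox(-2.2198) = sign(-2.2198)*max(|-2.2198| - 3.46, 0) = 0.0
prox(-0.1464) = sign(-0.1464)*max(|-0.1464| - 3.46, 0) = 0.0
prox(3.5976) = sign(3.5976)*max(|3.5976| - 3.46, 0) = 0.1376
prox(x) = [-2.3288, 0.0, 0.0, 0.1376]
||prox(x)||_1 = 2.3288 + 0.0 + 0.0 + 0.1376 = 2.4664


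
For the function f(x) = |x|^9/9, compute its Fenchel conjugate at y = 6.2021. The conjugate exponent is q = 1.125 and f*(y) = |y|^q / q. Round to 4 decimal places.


The conjugate exponent q satisfies 1/p + 1/q = 1.
p = 9, so q = 9/(9 - 1) = 1.125
|y|^q = 6.2021^1.125 = 7.7912
f*(6.2021) = 7.7912 / 1.125 = 6.9255


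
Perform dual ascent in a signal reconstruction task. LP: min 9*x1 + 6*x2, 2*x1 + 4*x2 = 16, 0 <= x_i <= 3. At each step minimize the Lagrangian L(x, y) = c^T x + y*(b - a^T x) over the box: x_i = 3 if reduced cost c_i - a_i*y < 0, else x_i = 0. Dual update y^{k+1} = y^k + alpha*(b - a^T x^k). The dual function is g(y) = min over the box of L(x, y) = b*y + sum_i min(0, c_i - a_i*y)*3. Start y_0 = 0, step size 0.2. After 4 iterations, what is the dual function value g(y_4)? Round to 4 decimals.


Dual ascent for LP: min 9*x1 + 6*x2, 2*x1 + 4*x2 = 16, 0 <= x_i <= 3
Step 1: y^k = 0.0, reduced costs: (9.0, 6.0)
  x^k = (0.0, 0.0), subgradient = b - a^T x = 16.0
  y^{k+1} = 0.0 + 0.2*16.0 = 3.2
Step 2: y^k = 3.2, reduced costs: (2.6, -6.8)
  x^k = (0.0, 3.0), subgradient = b - a^T x = 4.0
  y^{k+1} = 3.2 + 0.2*4.0 = 4.0
Step 3: y^k = 4.0, reduced costs: (1.0, -10.0)
  x^k = (0.0, 3.0), subgradient = b - a^T x = 4.0
  y^{k+1} = 4.0 + 0.2*4.0 = 4.8
Step 4: y^k = 4.8, reduced costs: (-0.6, -13.2)
  x^k = (3.0, 3.0), subgradient = b - a^T x = -2.0
  y^{k+1} = 4.8 + 0.2*-2.0 = 4.4
Dual objective at y_4 = 4.4: reduced costs (0.2, -11.6), box minimizer x = (0.0, 3.0)
g(y_4) = b*y + (c1 - a1*y)*x1 + (c2 - a2*y)*x2 = 16*4.4 + 0.2*0.0 + (-11.6)*3.0 = 70.4 + 0.0 - 34.8 = 35.6


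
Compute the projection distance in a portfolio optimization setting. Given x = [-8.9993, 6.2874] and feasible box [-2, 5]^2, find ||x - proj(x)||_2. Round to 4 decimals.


Project each component onto [-2, 5].
clip(-8.9993) = -2.0, clip(6.2874) = 5.0
Projection = [-2.0, 5.0]
Squared diffs: [48.9902, 1.6574]
Distance = sqrt(50.6476) = 7.1167


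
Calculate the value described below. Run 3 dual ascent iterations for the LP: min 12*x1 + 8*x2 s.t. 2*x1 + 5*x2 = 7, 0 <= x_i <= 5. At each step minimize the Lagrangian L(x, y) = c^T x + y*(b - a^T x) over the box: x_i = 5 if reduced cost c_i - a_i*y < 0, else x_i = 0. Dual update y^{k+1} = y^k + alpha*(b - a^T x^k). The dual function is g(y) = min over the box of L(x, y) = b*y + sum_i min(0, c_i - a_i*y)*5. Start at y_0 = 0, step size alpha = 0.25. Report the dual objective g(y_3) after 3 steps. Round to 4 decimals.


Dual ascent for LP: min 12*x1 + 8*x2, 2*x1 + 5*x2 = 7, 0 <= x_i <= 5
Step 1: y^k = 0.0, reduced costs: (12.0, 8.0)
  x^k = (0.0, 0.0), subgradient = b - a^T x = 7.0
  y^{k+1} = 0.0 + 0.25*7.0 = 1.75
Step 2: y^k = 1.75, reduced costs: (8.5, -0.75)
  x^k = (0.0, 5.0), subgradient = b - a^T x = -18.0
  y^{k+1} = 1.75 + 0.25*-18.0 = -2.75
Step 3: y^k = -2.75, reduced costs: (17.5, 21.75)
  x^k = (0.0, 0.0), subgradient = b - a^T x = 7.0
  y^{k+1} = -2.75 + 0.25*7.0 = -1.0
Dual objective at y_3 = -1.0: reduced costs (14.0, 13.0), box minimizer x = (0.0, 0.0)
g(y_3) = b*y + (c1 - a1*y)*x1 + (c2 - a2*y)*x2 = 7*(-1.0) + 14.0*0.0 + 13.0*0.0 = -7.0 + 0.0 + 0.0 = -7.0


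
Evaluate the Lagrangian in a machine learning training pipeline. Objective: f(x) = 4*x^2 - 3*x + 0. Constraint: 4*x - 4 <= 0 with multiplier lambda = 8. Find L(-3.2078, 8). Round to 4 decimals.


Step 1: Evaluate f(x).
f(-3.2078) = 4*(-3.2078)^2 - 3*(-3.2078) + 0 = 50.7833
Step 2: Evaluate g(x).
g(-3.2078) = 4*-3.2078 - 4 = -16.8312
Step 3: Compute Lagrangian.
L = 50.7833 + 8*-16.8312 = -83.8663


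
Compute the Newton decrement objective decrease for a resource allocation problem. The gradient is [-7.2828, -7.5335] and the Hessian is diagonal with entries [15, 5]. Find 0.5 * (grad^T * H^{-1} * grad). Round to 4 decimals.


Step 1: H is diagonal, so H^(-1) * g = [-0.4855, -1.5067].
Step 2: g^T H^(-1) g = sum_i g_i^2 / H_ii
  = (-7.2828)^2/15 + (-7.5335)^2/5
  = 3.5359 + 11.3507 = 14.8867
Step 3: Objective decrease = 0.5 * g^T H^(-1) g = 7.4433


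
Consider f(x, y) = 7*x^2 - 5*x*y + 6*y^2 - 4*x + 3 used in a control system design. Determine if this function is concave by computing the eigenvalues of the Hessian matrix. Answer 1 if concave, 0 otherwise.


The Hessian of f(x,y) = 7*x^2 - 5*x*y + 6*y^2 - 4*x + 3 is:
H = [[14, -5], [-5, 12]]
Trace = 14 + 12 = 26
Determinant = 14*12 - (-5)^2 = 143
Discriminant = (26)^2 - 4*143 = 104.0
Eigenvalues: lambda_1 = 7.901, lambda_2 = 18.099
The function is not concave.

0


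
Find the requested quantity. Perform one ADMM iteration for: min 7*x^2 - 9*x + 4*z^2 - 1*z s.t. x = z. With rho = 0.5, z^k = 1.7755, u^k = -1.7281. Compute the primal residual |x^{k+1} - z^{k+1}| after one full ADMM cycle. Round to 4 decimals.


ADMM iteration with rho = 0.5, z^k = 1.7755, u^k = -1.7281
Step 1: x-update.
Minimize 7*x^2 - 9*x + (0.5/2)*(x - 1.7755 - 1.7281)^2
FOC: (2*7 + 0.5)*x = 9 + 0.5*(1.7755 + 1.7281)
x^{k+1} = 0.7415
Step 2: z-update.
Minimize 4*z^2 - 1*z + (0.5/2)*(0.7415 - z - 1.7281)^2
FOC: (2*4 + 0.5)*z = 1 + 0.5*(0.7415 - 1.7281)
z^{k+1} = 0.0596
Step 3: u-update.
u^{k+1} = -1.7281 + 0.7415 - 0.0596 = -1.0462
Step 4: Primal residual = |0.7415 - 0.0596| = 0.6819


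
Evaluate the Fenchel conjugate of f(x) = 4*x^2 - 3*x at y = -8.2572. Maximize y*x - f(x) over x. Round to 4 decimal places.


f*(y) = sup_x {y*x - a*x^2 - b*x} = sup_x {(y-b)*x - a*x^2}
FOC: (y - b) - 2a*x = 0 => x* = (y - b)/(2a)
x* = (-8.2572 + 3)/(2*4) = -0.6572
f*(-8.2572) = (y-b)^2/(4a) = (-8.2572 + 3)^2/(4*4)
= 27.6382/16 = 1.7274


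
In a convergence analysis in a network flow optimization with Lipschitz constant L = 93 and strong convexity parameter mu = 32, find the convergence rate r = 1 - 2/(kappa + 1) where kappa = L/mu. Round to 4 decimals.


Step 1: Compute the condition number.
kappa = L/mu = 93/32 = 2.9063
Step 2: Compute the convergence rate.
r = 1 - 2/(kappa + 1) = 1 - 2*mu/(L + mu) = (L - mu)/(L + mu) = 61/125 = 0.488


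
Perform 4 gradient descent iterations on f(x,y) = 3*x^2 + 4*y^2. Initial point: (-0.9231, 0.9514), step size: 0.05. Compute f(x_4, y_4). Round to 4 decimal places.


Gradient descent on f(x,y) = 3*x^2 + 4*y^2.
Starting point: (-0.9231, 0.9514), alpha = 0.05
Step 1: grad_x = 2*3*-0.9231 = -5.5386, grad_y = 2*4*0.9514 = 7.6112
  x_1 = -0.9231 - 0.05*-5.5386 = -0.6462
  y_1 = 0.9514 - 0.05*7.6112 = 0.5708
Step 2: grad_x = 2*3*-0.6462 = -3.877, grad_y = 2*4*0.5708 = 4.5667
  x_2 = -0.6462 - 0.05*-3.877 = -0.4523
  y_2 = 0.5708 - 0.05*4.5667 = 0.3425
Step 3: grad_x = 2*3*-0.4523 = -2.7139, grad_y = 2*4*0.3425 = 2.74
  x_3 = -0.4523 - 0.05*-2.7139 = -0.3166
  y_3 = 0.3425 - 0.05*2.74 = 0.2055
Step 4: grad_x = 2*3*-0.3166 = -1.8997, grad_y = 2*4*0.2055 = 1.644
  x_4 = -0.3166 - 0.05*-1.8997 = -0.2216
  y_4 = 0.2055 - 0.05*1.644 = 0.1233
f(-0.2216, 0.1233) = 3*(-0.2216)^2 + 4*0.1233^2 = 0.2082


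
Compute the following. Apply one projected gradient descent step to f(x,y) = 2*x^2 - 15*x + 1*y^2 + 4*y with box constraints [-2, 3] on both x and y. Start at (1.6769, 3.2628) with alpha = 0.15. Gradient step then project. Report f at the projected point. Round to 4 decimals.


Step 1: Compute gradient at (1.6769, 3.2628).
grad_x = 2*2*1.6769 - 15 = -8.2924
grad_y = 2*1*3.2628 + 4 = 10.5256
Step 2: Gradient step.
x_raw = 1.6769 - 0.15*-8.2924 = 2.9208
y_raw = 3.2628 - 0.15*10.5256 = 1.684
Step 3: Project onto [-2, 3].
x_proj = clip(2.9208) = 2.9208
y_proj = clip(1.684) = 1.684
Step 4: Evaluate f.
f(2.9208, 1.684) = -17.1782


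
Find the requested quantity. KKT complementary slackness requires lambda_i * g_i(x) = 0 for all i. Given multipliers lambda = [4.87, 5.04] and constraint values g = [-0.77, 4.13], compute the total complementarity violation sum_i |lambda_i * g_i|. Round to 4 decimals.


KKT complementary slackness check:
lambda_1 * g_1 = 4.87 * -0.77 = -3.7499
lambda_2 * g_2 = 5.04 * 4.13 = 20.8152
Total violation = 3.7499 + 20.8152 = 24.5651


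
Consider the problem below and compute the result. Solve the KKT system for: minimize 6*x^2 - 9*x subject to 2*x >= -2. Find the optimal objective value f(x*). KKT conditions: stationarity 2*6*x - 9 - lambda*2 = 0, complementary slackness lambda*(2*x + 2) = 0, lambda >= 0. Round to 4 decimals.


Step 1: Try lambda = 0 (constraint inactive).
Stationarity: 2*6*x - 9 = 0
x* = 9/(2*6) = 0.75
Check constraint: 2*0.75 = 1.5 >= -2 -- satisfied.
Step 2: Compute optimal value.
f(x*) = 6*0.75^2 - 9*0.75 = -3.375


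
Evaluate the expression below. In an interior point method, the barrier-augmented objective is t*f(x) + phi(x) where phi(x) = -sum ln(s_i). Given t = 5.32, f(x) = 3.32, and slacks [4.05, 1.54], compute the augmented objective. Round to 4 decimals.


Step 1: Compute log-barrier.
ln values: [1.3987, 0.4318]
phi = -(1.3987 + 0.4318) = -1.8305
Step 2: Compute augmented objective.
t*f(x) = 5.32*3.32 = 17.6624
Total = 17.6624 - 1.8305 = 15.8319


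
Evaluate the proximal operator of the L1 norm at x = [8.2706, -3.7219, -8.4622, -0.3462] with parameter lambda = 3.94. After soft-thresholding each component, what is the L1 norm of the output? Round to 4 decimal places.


Soft-thresholding with lambda = 3.94:
prox(8.2706) = sign(8.2706)*max(|8.2706| - 3.94, 0) = 4.3306
prox(-3.7219) = sign(-3.7219)*max(|-3.7219| - 3.94, 0) = 0.0
prox(-8.4622) = sign(-8.4622)*max(|-8.4622| - 3.94, 0) = -4.5222
prox(-0.3462) = sign(-0.3462)*max(|-0.3462| - 3.94, 0) = 0.0
prox(x) = [4.3306, 0.0, -4.5222, 0.0]
||prox(x)||_1 = 4.3306 + 0.0 + 4.5222 + 0.0 = 8.8528


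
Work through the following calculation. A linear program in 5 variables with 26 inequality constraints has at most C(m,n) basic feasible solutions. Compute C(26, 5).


Each vertex corresponds to some choice of n active constraints out of m, so the number of vertices is at most C(m, n) = m! / (n!(m-n)!).
m = 26, n = 5
Numerator: 26 * 25 * 24 * 23 * 22
Denominator: 5! = 120
C(26, 5) = 65780


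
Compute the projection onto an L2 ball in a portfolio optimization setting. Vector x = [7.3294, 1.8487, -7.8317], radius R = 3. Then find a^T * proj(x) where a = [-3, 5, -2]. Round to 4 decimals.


Step 1: Compute ||x|| (intermediates to 6 decimals).
||x|| = sqrt(7.3294^2 + 1.8487^2 + (-7.8317)^2) = 10.884545
Step 2: Project.
Since ||x|| > R, scale = R/||x|| = 3/10.884545 = 0.27562, proj(x) = scale * x
proj(x) = [2.020129, 0.509539, -2.158573]
Step 3: Dot product.
a^T * proj(x) = -3*2.020129 + 5*0.509539 - 2*(-2.158573) = 0.8045


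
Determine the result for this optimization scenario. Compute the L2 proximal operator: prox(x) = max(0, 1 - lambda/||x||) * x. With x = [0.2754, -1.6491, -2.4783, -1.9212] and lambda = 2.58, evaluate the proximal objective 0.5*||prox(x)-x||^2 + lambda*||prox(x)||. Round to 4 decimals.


Step 1: Compute ||x||.
||x|| = 3.5536
Step 2: Compute scaling factor.
scale = max(0, 1 - 2.58/3.5536) = 0.274
Step 3: prox(x) = [0.0755, -0.4518, -0.679, -0.5264]
||prox(x)|| = 0.9736
Step 4: Proximal objective.
0.5*||prox-x||^2 = 3.3282
lambda*||prox|| = 2.5119
Total = 5.8402


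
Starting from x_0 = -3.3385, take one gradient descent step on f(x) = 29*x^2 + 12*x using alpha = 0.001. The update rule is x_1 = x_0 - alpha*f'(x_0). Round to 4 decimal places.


We compute the gradient at x_0 and apply the update.
f'(x) = 58*x + 12
f'(-3.3385) = 58*-3.3385 + 12 = -181.633
x_1 = -3.3385 - 0.001*-181.633 = -3.1569


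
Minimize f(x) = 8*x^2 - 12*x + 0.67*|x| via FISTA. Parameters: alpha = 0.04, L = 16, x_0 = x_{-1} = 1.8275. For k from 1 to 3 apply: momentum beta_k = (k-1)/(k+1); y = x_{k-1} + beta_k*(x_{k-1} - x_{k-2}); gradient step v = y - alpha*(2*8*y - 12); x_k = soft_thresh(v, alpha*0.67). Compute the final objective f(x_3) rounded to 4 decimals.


FISTA on f(x) = 8*x^2 - 12*x + 0.67*|x|
L = 16, alpha = 0.04
Iteration 1: beta = 0.0, y = 1.8275 + 0.0*(1.8275 - 1.8275) = 1.8275
  grad(y) = 17.24, v = y - alpha*grad = 1.1379
  prox(v) = soft_thresh(1.1379, 0.0268) = 1.1111
Iteration 2: beta = 0.3333, y = 1.1111 + 0.3333*(1.1111 - 1.8275) = 0.8723
  grad(y) = 1.9568, v = y - alpha*grad = 0.794
  prox(v) = soft_thresh(0.794, 0.0268) = 0.7672
Iteration 3: beta = 0.5, y = 0.7672 + 0.5*(0.7672 - 1.1111) = 0.5953
  grad(y) = -2.4753, v = y - alpha*grad = 0.6943
  prox(v) = soft_thresh(0.6943, 0.0268) = 0.6675
f(x_3) = 8*0.6675^2 - 12*0.6675 + 0.67*|0.6675| = -3.9983


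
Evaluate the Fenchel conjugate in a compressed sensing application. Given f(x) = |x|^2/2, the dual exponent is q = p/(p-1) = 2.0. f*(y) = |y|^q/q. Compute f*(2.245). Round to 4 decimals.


The conjugate exponent q satisfies 1/p + 1/q = 1.
p = 2, so q = 2/(2 - 1) = 2.0
|y|^q = 2.245^2.0 = 5.04
f*(2.245) = 5.04 / 2.0 = 2.52


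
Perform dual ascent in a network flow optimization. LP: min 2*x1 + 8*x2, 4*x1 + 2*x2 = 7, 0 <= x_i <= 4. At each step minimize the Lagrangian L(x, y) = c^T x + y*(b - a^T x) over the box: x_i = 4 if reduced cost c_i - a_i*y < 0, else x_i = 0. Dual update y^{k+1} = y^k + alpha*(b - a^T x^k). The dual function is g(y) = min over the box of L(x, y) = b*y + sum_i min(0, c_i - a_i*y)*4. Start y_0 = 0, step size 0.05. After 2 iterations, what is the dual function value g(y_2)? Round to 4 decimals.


Dual ascent for LP: min 2*x1 + 8*x2, 4*x1 + 2*x2 = 7, 0 <= x_i <= 4
Step 1: y^k = 0.0, reduced costs: (2.0, 8.0)
  x^k = (0.0, 0.0), subgradient = b - a^T x = 7.0
  y^{k+1} = 0.0 + 0.05*7.0 = 0.35
Step 2: y^k = 0.35, reduced costs: (0.6, 7.3)
  x^k = (0.0, 0.0), subgradient = b - a^T x = 7.0
  y^{k+1} = 0.35 + 0.05*7.0 = 0.7
Dual objective at y_2 = 0.7: reduced costs (-0.8, 6.6), box minimizer x = (4.0, 0.0)
g(y_2) = b*y + (c1 - a1*y)*x1 + (c2 - a2*y)*x2 = 7*0.7 + (-0.8)*4.0 + 6.6*0.0 = 4.9 - 3.2 + 0.0 = 1.7


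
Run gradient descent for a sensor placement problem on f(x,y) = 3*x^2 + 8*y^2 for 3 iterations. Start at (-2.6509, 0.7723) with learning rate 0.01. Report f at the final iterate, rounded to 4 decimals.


Gradient descent on f(x,y) = 3*x^2 + 8*y^2.
Starting point: (-2.6509, 0.7723), alpha = 0.01
Step 1: grad_x = 2*3*-2.6509 = -15.9054, grad_y = 2*8*0.7723 = 12.3568
  x_1 = -2.6509 - 0.01*-15.9054 = -2.4918
  y_1 = 0.7723 - 0.01*12.3568 = 0.6487
Step 2: grad_x = 2*3*-2.4918 = -14.9511, grad_y = 2*8*0.6487 = 10.3797
  x_2 = -2.4918 - 0.01*-14.9511 = -2.3423
  y_2 = 0.6487 - 0.01*10.3797 = 0.5449
Step 3: grad_x = 2*3*-2.3423 = -14.054, grad_y = 2*8*0.5449 = 8.719
  x_3 = -2.3423 - 0.01*-14.054 = -2.2018
  y_3 = 0.5449 - 0.01*8.719 = 0.4577
f(-2.2018, 0.4577) = 3*(-2.2018)^2 + 8*0.4577^2 = 16.22


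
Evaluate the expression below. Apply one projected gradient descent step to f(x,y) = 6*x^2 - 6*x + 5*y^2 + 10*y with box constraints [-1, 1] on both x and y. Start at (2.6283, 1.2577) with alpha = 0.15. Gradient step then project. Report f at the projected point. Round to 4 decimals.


Step 1: Compute gradient at (2.6283, 1.2577).
grad_x = 2*6*2.6283 - 6 = 25.5396
grad_y = 2*5*1.2577 + 10 = 22.577
Step 2: Gradient step.
x_raw = 2.6283 - 0.15*25.5396 = -1.2026
y_raw = 1.2577 - 0.15*22.577 = -2.1289
Step 3: Project onto [-1, 1].
x_proj = clip(-1.2026) = -1.0
y_proj = clip(-2.1289) = -1.0
Step 4: Evaluate f.
f(-1.0, -1.0) = 7.0
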